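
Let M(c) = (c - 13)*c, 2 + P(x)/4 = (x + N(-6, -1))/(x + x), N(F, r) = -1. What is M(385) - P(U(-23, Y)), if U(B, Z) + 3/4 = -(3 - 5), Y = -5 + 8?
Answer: 716138/5 ≈ 1.4323e+5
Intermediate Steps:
Y = 3
U(B, Z) = 5/4 (U(B, Z) = -3/4 - (3 - 5) = -3/4 - 1*(-2) = -3/4 + 2 = 5/4)
P(x) = -8 + 2*(-1 + x)/x (P(x) = -8 + 4*((x - 1)/(x + x)) = -8 + 4*((-1 + x)/((2*x))) = -8 + 4*((-1 + x)*(1/(2*x))) = -8 + 4*((-1 + x)/(2*x)) = -8 + 2*(-1 + x)/x)
M(c) = c*(-13 + c) (M(c) = (-13 + c)*c = c*(-13 + c))
M(385) - P(U(-23, Y)) = 385*(-13 + 385) - (-6 - 2/5/4) = 385*372 - (-6 - 2*4/5) = 143220 - (-6 - 8/5) = 143220 - 1*(-38/5) = 143220 + 38/5 = 716138/5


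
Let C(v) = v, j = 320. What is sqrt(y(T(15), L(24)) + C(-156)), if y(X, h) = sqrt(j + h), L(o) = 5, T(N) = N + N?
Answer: sqrt(-156 + 5*sqrt(13)) ≈ 11.746*I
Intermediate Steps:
T(N) = 2*N
y(X, h) = sqrt(320 + h)
sqrt(y(T(15), L(24)) + C(-156)) = sqrt(sqrt(320 + 5) - 156) = sqrt(sqrt(325) - 156) = sqrt(5*sqrt(13) - 156) = sqrt(-156 + 5*sqrt(13))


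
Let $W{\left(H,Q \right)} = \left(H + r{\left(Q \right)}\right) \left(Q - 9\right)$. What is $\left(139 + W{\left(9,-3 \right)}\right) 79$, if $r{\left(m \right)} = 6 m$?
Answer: $19513$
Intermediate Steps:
$W{\left(H,Q \right)} = \left(-9 + Q\right) \left(H + 6 Q\right)$ ($W{\left(H,Q \right)} = \left(H + 6 Q\right) \left(Q - 9\right) = \left(H + 6 Q\right) \left(-9 + Q\right) = \left(-9 + Q\right) \left(H + 6 Q\right)$)
$\left(139 + W{\left(9,-3 \right)}\right) 79 = \left(139 + \left(\left(-54\right) \left(-3\right) - 81 + 6 \left(-3\right)^{2} + 9 \left(-3\right)\right)\right) 79 = \left(139 + \left(162 - 81 + 6 \cdot 9 - 27\right)\right) 79 = \left(139 + \left(162 - 81 + 54 - 27\right)\right) 79 = \left(139 + 108\right) 79 = 247 \cdot 79 = 19513$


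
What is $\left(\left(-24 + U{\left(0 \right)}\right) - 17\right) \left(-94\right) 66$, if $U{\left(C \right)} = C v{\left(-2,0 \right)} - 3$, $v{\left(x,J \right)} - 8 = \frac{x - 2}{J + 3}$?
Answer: $272976$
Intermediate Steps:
$v{\left(x,J \right)} = 8 + \frac{-2 + x}{3 + J}$ ($v{\left(x,J \right)} = 8 + \frac{x - 2}{J + 3} = 8 + \frac{-2 + x}{3 + J}$)
$U{\left(C \right)} = -3 + \frac{20 C}{3}$ ($U{\left(C \right)} = C \frac{22 - 2 + 8 \cdot 0}{3 + 0} - 3 = C \frac{22 - 2 + 0}{3} - 3 = C \frac{1}{3} \cdot 20 - 3 = C \frac{20}{3} - 3 = \frac{20 C}{3} - 3 = -3 + \frac{20 C}{3}$)
$\left(\left(-24 + U{\left(0 \right)}\right) - 17\right) \left(-94\right) 66 = \left(\left(-24 + \left(-3 + \frac{20}{3} \cdot 0\right)\right) - 17\right) \left(-94\right) 66 = \left(\left(-24 + \left(-3 + 0\right)\right) - 17\right) \left(-94\right) 66 = \left(\left(-24 - 3\right) - 17\right) \left(-94\right) 66 = \left(-27 - 17\right) \left(-94\right) 66 = \left(-44\right) \left(-94\right) 66 = 4136 \cdot 66 = 272976$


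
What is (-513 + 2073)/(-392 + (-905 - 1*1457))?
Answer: -260/459 ≈ -0.56645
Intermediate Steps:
(-513 + 2073)/(-392 + (-905 - 1*1457)) = 1560/(-392 + (-905 - 1457)) = 1560/(-392 - 2362) = 1560/(-2754) = 1560*(-1/2754) = -260/459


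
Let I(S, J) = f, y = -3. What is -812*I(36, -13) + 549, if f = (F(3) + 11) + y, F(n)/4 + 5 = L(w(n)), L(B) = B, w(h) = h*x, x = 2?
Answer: -9195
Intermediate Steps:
w(h) = 2*h (w(h) = h*2 = 2*h)
F(n) = -20 + 8*n (F(n) = -20 + 4*(2*n) = -20 + 8*n)
f = 12 (f = ((-20 + 8*3) + 11) - 3 = ((-20 + 24) + 11) - 3 = (4 + 11) - 3 = 15 - 3 = 12)
I(S, J) = 12
-812*I(36, -13) + 549 = -812*12 + 549 = -9744 + 549 = -9195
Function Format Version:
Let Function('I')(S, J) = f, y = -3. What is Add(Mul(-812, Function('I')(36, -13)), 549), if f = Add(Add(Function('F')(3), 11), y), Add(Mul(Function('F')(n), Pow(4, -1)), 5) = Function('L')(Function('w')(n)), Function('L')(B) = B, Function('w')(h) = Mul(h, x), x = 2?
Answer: -9195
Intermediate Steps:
Function('w')(h) = Mul(2, h) (Function('w')(h) = Mul(h, 2) = Mul(2, h))
Function('F')(n) = Add(-20, Mul(8, n)) (Function('F')(n) = Add(-20, Mul(4, Mul(2, n))) = Add(-20, Mul(8, n)))
f = 12 (f = Add(Add(Add(-20, Mul(8, 3)), 11), -3) = Add(Add(Add(-20, 24), 11), -3) = Add(Add(4, 11), -3) = Add(15, -3) = 12)
Function('I')(S, J) = 12
Add(Mul(-812, Function('I')(36, -13)), 549) = Add(Mul(-812, 12), 549) = Add(-9744, 549) = -9195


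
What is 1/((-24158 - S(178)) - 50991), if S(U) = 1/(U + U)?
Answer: -356/26753045 ≈ -1.3307e-5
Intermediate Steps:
S(U) = 1/(2*U)
1/((-24158 - S(178)) - 50991) = 1/((-24158 - 1/(2*178)) - 50991) = 1/((-24158 - 1*1/356) - 50991) = 1/((-24158 - 1/356) - 50991) = 1/(-8600249/356 - 50991) = 1/(-26753045/356) = -356/26753045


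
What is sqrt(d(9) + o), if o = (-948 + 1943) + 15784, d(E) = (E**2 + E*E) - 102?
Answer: 3*sqrt(1871) ≈ 129.77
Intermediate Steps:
d(E) = -102 + 2*E**2 (d(E) = (E**2 + E**2) - 102 = 2*E**2 - 102 = -102 + 2*E**2)
o = 16779 (o = 995 + 15784 = 16779)
sqrt(d(9) + o) = sqrt((-102 + 2*9**2) + 16779) = sqrt((-102 + 2*81) + 16779) = sqrt((-102 + 162) + 16779) = sqrt(60 + 16779) = sqrt(16839) = 3*sqrt(1871)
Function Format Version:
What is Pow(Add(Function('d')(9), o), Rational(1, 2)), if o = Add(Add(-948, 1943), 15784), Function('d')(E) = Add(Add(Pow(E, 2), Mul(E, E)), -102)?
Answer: Mul(3, Pow(1871, Rational(1, 2))) ≈ 129.77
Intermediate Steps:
Function('d')(E) = Add(-102, Mul(2, Pow(E, 2))) (Function('d')(E) = Add(Add(Pow(E, 2), Pow(E, 2)), -102) = Add(Mul(2, Pow(E, 2)), -102) = Add(-102, Mul(2, Pow(E, 2))))
o = 16779 (o = Add(995, 15784) = 16779)
Pow(Add(Function('d')(9), o), Rational(1, 2)) = Pow(Add(Add(-102, Mul(2, Pow(9, 2))), 16779), Rational(1, 2)) = Pow(Add(Add(-102, Mul(2, 81)), 16779), Rational(1, 2)) = Pow(Add(Add(-102, 162), 16779), Rational(1, 2)) = Pow(Add(60, 16779), Rational(1, 2)) = Pow(16839, Rational(1, 2)) = Mul(3, Pow(1871, Rational(1, 2)))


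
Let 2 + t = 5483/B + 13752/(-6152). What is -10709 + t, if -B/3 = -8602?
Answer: -212597946841/19844814 ≈ -10713.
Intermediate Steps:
B = 25806 (B = -3*(-8602) = 25806)
t = -79833715/19844814 (t = -2 + (5483/25806 + 13752/(-6152)) = -2 + (5483*(1/25806) + 13752*(-1/6152)) = -2 + (5483/25806 - 1719/769) = -2 - 40144087/19844814 = -79833715/19844814 ≈ -4.0229)
-10709 + t = -10709 - 79833715/19844814 = -212597946841/19844814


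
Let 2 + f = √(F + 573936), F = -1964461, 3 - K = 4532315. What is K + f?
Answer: -4532314 + 5*I*√55621 ≈ -4.5323e+6 + 1179.2*I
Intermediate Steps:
K = -4532312 (K = 3 - 1*4532315 = 3 - 4532315 = -4532312)
f = -2 + 5*I*√55621 (f = -2 + √(-1964461 + 573936) = -2 + √(-1390525) = -2 + 5*I*√55621 ≈ -2.0 + 1179.2*I)
K + f = -4532312 + (-2 + 5*I*√55621) = -4532314 + 5*I*√55621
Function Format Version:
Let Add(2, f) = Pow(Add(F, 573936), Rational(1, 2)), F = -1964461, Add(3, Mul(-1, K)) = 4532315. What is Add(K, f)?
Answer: Add(-4532314, Mul(5, I, Pow(55621, Rational(1, 2)))) ≈ Add(-4.5323e+6, Mul(1179.2, I))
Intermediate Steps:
K = -4532312 (K = Add(3, Mul(-1, 4532315)) = Add(3, -4532315) = -4532312)
f = Add(-2, Mul(5, I, Pow(55621, Rational(1, 2)))) (f = Add(-2, Pow(Add(-1964461, 573936), Rational(1, 2))) = Add(-2, Pow(-1390525, Rational(1, 2))) = Add(-2, Mul(5, I, Pow(55621, Rational(1, 2)))) ≈ Add(-2.0000, Mul(1179.2, I)))
Add(K, f) = Add(-4532312, Add(-2, Mul(5, I, Pow(55621, Rational(1, 2))))) = Add(-4532314, Mul(5, I, Pow(55621, Rational(1, 2))))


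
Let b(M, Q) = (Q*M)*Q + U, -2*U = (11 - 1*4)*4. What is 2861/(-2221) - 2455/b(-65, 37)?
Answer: -249173584/197666779 ≈ -1.2606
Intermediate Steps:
U = -14 (U = -(11 - 1*4)*4/2 = -(11 - 4)*4/2 = -7*4/2 = -½*28 = -14)
b(M, Q) = -14 + M*Q² (b(M, Q) = (Q*M)*Q - 14 = (M*Q)*Q - 14 = M*Q² - 14 = -14 + M*Q²)
2861/(-2221) - 2455/b(-65, 37) = 2861/(-2221) - 2455/(-14 - 65*37²) = 2861*(-1/2221) - 2455/(-14 - 65*1369) = -2861/2221 - 2455/(-14 - 88985) = -2861/2221 - 2455/(-88999) = -2861/2221 - 2455*(-1/88999) = -2861/2221 + 2455/88999 = -249173584/197666779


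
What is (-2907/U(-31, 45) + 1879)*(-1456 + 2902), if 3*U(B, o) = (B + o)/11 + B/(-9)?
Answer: 20408844/467 ≈ 43702.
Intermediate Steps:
U(B, o) = -2*B/297 + o/33 (U(B, o) = ((B + o)/11 + B/(-9))/3 = ((B + o)*(1/11) + B*(-⅑))/3 = ((B/11 + o/11) - B/9)/3 = (-2*B/99 + o/11)/3 = -2*B/297 + o/33)
(-2907/U(-31, 45) + 1879)*(-1456 + 2902) = (-2907/(-2/297*(-31) + (1/33)*45) + 1879)*(-1456 + 2902) = (-2907/(62/297 + 15/11) + 1879)*1446 = (-2907/467/297 + 1879)*1446 = (-2907*297/467 + 1879)*1446 = (-863379/467 + 1879)*1446 = (14114/467)*1446 = 20408844/467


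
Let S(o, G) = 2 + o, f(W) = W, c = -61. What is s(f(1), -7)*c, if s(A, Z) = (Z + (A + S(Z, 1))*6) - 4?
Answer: 2135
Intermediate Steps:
s(A, Z) = 8 + 6*A + 7*Z (s(A, Z) = (Z + (A + (2 + Z))*6) - 4 = (Z + (2 + A + Z)*6) - 4 = (Z + (12 + 6*A + 6*Z)) - 4 = (12 + 6*A + 7*Z) - 4 = 8 + 6*A + 7*Z)
s(f(1), -7)*c = (8 + 6*1 + 7*(-7))*(-61) = (8 + 6 - 49)*(-61) = -35*(-61) = 2135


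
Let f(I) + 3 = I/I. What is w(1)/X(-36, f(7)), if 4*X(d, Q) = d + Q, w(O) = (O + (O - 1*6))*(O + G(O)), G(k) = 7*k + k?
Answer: 72/19 ≈ 3.7895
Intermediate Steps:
f(I) = -2 (f(I) = -3 + I/I = -3 + 1 = -2)
G(k) = 8*k
w(O) = 9*O*(-6 + 2*O) (w(O) = (O + (O - 1*6))*(O + 8*O) = (O + (O - 6))*(9*O) = (O + (-6 + O))*(9*O) = (-6 + 2*O)*(9*O) = 9*O*(-6 + 2*O))
X(d, Q) = Q/4 + d/4 (X(d, Q) = (d + Q)/4 = (Q + d)/4 = Q/4 + d/4)
w(1)/X(-36, f(7)) = (18*1*(-3 + 1))/((¼)*(-2) + (¼)*(-36)) = (18*1*(-2))/(-½ - 9) = -36/(-19/2) = -36*(-2/19) = 72/19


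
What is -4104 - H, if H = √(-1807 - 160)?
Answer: -4104 - I*√1967 ≈ -4104.0 - 44.351*I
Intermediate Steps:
H = I*√1967 (H = √(-1967) = I*√1967 ≈ 44.351*I)
-4104 - H = -4104 - I*√1967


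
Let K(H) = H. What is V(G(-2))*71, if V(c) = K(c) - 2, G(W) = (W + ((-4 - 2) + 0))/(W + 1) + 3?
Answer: 639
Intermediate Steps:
G(W) = 3 + (-6 + W)/(1 + W) (G(W) = (W + (-6 + 0))/(1 + W) + 3 = (W - 6)/(1 + W) + 3 = (-6 + W)/(1 + W) + 3 = 3 + (-6 + W)/(1 + W))
V(c) = -2 + c (V(c) = c - 2 = -2 + c)
V(G(-2))*71 = (-2 + (-3 + 4*(-2))/(1 - 2))*71 = (-2 + (-3 - 8)/(-1))*71 = (-2 - 1*(-11))*71 = (-2 + 11)*71 = 9*71 = 639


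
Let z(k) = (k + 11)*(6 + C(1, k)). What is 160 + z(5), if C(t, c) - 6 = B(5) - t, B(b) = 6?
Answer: 432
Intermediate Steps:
C(t, c) = 12 - t (C(t, c) = 6 + (6 - t) = 12 - t)
z(k) = 187 + 17*k (z(k) = (k + 11)*(6 + (12 - 1*1)) = (11 + k)*(6 + (12 - 1)) = (11 + k)*(6 + 11) = (11 + k)*17 = 187 + 17*k)
160 + z(5) = 160 + (187 + 17*5) = 160 + (187 + 85) = 160 + 272 = 432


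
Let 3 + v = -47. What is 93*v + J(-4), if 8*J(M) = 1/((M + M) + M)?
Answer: -446401/96 ≈ -4650.0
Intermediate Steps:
v = -50 (v = -3 - 47 = -50)
J(M) = 1/(24*M) (J(M) = 1/(8*((M + M) + M)) = 1/(8*(2*M + M)) = 1/(8*((3*M))) = (1/(3*M))/8 = 1/(24*M))
93*v + J(-4) = 93*(-50) + (1/24)/(-4) = -4650 + (1/24)*(-¼) = -4650 - 1/96 = -446401/96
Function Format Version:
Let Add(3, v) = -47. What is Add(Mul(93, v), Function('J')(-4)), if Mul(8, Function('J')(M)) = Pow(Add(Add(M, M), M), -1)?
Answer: Rational(-446401, 96) ≈ -4650.0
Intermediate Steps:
v = -50 (v = Add(-3, -47) = -50)
Function('J')(M) = Mul(Rational(1, 24), Pow(M, -1)) (Function('J')(M) = Mul(Rational(1, 8), Pow(Add(Add(M, M), M), -1)) = Mul(Rational(1, 8), Pow(Add(Mul(2, M), M), -1)) = Mul(Rational(1, 8), Pow(Mul(3, M), -1)) = Mul(Rational(1, 8), Mul(Rational(1, 3), Pow(M, -1))) = Mul(Rational(1, 24), Pow(M, -1)))
Add(Mul(93, v), Function('J')(-4)) = Add(Mul(93, -50), Mul(Rational(1, 24), Pow(-4, -1))) = Add(-4650, Mul(Rational(1, 24), Rational(-1, 4))) = Add(-4650, Rational(-1, 96)) = Rational(-446401, 96)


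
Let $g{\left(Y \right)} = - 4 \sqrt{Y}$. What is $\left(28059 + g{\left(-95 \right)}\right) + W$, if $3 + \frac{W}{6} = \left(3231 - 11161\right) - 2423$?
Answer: $-34077 - 4 i \sqrt{95} \approx -34077.0 - 38.987 i$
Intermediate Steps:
$W = -62136$ ($W = -18 + 6 \left(\left(3231 - 11161\right) - 2423\right) = -18 + 6 \left(-7930 - 2423\right) = -18 + 6 \left(-10353\right) = -18 - 62118 = -62136$)
$\left(28059 + g{\left(-95 \right)}\right) + W = \left(28059 - 4 \sqrt{-95}\right) - 62136 = \left(28059 - 4 i \sqrt{95}\right) - 62136 = -34077 - 4 i \sqrt{95}$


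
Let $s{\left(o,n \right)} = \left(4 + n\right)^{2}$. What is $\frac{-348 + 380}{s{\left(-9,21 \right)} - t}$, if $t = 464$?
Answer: $\frac{32}{161} \approx 0.19876$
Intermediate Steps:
$\frac{-348 + 380}{s{\left(-9,21 \right)} - t} = \frac{-348 + 380}{\left(4 + 21\right)^{2} - 464} = \frac{32}{25^{2} - 464} = \frac{32}{625 - 464} = \frac{32}{161}$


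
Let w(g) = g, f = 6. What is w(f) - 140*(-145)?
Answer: 20306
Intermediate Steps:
w(f) - 140*(-145) = 6 - 140*(-145) = 6 + 20300 = 20306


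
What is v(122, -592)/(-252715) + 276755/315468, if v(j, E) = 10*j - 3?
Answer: 69556215269/79723495620 ≈ 0.87247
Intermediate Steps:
v(j, E) = -3 + 10*j
v(122, -592)/(-252715) + 276755/315468 = (-3 + 10*122)/(-252715) + 276755/315468 = (-3 + 1220)*(-1/252715) + 276755*(1/315468) = 1217*(-1/252715) + 276755/315468 = -1217/252715 + 276755/315468 = 69556215269/79723495620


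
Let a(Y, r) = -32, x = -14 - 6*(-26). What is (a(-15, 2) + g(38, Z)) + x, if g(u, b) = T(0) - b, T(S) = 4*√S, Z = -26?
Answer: 136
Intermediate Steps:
x = 142 (x = -14 + 156 = 142)
g(u, b) = -b (g(u, b) = 4*√0 - b = 4*0 - b = 0 - b = -b)
(a(-15, 2) + g(38, Z)) + x = (-32 - 1*(-26)) + 142 = (-32 + 26) + 142 = -6 + 142 = 136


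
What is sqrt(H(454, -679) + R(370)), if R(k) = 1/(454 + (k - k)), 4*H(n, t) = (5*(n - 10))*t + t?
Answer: 3*I*sqrt(8634307973)/454 ≈ 614.02*I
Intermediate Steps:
H(n, t) = t/4 + t*(-50 + 5*n)/4 (H(n, t) = ((5*(n - 10))*t + t)/4 = ((5*(-10 + n))*t + t)/4 = ((-50 + 5*n)*t + t)/4 = (t*(-50 + 5*n) + t)/4 = (t + t*(-50 + 5*n))/4 = t/4 + t*(-50 + 5*n)/4)
R(k) = 1/454 (R(k) = 1/(454 + 0) = 1/454)
sqrt(H(454, -679) + R(370)) = sqrt((1/4)*(-679)*(-49 + 5*454) + 1/454) = sqrt((1/4)*(-679)*(-49 + 2270) + 1/454) = sqrt((1/4)*(-679)*2221 + 1/454) = sqrt(-1508059/4 + 1/454) = sqrt(-342329391/908) = 3*I*sqrt(8634307973)/454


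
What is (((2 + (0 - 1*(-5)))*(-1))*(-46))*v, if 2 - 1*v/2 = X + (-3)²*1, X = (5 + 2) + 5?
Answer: -12236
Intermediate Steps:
X = 12 (X = 7 + 5 = 12)
v = -38 (v = 4 - 2*(12 + (-3)²*1) = 4 - 2*(12 + 9*1) = 4 - 2*(12 + 9) = 4 - 2*21 = 4 - 42 = -38)
(((2 + (0 - 1*(-5)))*(-1))*(-46))*v = (((2 + (0 - 1*(-5)))*(-1))*(-46))*(-38) = (((2 + (0 + 5))*(-1))*(-46))*(-38) = (((2 + 5)*(-1))*(-46))*(-38) = ((7*(-1))*(-46))*(-38) = -7*(-46)*(-38) = 322*(-38) = -12236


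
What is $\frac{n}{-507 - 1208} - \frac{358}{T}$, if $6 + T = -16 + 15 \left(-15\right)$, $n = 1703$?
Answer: $\frac{193329}{423605} \approx 0.45639$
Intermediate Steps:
$T = -247$ ($T = -6 + \left(-16 + 15 \left(-15\right)\right) = -6 - 241 = -247$)
$\frac{n}{-507 - 1208} - \frac{358}{T} = \frac{1703}{-507 - 1208} - \frac{358}{-247} = \frac{1703}{-1715} - - \frac{358}{247} = 1703 \left(- \frac{1}{1715}\right) + \frac{358}{247} = - \frac{1703}{1715} + \frac{358}{247} = \frac{193329}{423605}$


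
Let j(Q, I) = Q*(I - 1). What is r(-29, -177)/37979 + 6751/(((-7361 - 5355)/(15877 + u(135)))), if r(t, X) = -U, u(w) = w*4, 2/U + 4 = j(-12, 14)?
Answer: -84185137826681/9658819280 ≈ -8715.9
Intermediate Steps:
j(Q, I) = Q*(-1 + I)
U = -1/80 (U = 2/(-4 - 12*(-1 + 14)) = 2/(-4 - 12*13) = 2/(-4 - 156) = 2/(-160) = 2*(-1/160) = -1/80 ≈ -0.012500)
u(w) = 4*w
r(t, X) = 1/80 (r(t, X) = -1*(-1/80) = 1/80)
r(-29, -177)/37979 + 6751/(((-7361 - 5355)/(15877 + u(135)))) = (1/80)/37979 + 6751/(((-7361 - 5355)/(15877 + 4*135))) = (1/80)*(1/37979) + 6751/((-12716/(15877 + 540))) = 1/3038320 + 6751/((-12716/16417)) = 1/3038320 + 6751/((-12716*1/16417)) = 1/3038320 + 6751/(-12716/16417) = 1/3038320 + 6751*(-16417/12716) = 1/3038320 - 110831167/12716 = -84185137826681/9658819280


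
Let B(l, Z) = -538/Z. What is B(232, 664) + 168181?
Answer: 55835823/332 ≈ 1.6818e+5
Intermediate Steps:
B(232, 664) + 168181 = -538/664 + 168181 = -538*1/664 + 168181 = -269/332 + 168181 = 55835823/332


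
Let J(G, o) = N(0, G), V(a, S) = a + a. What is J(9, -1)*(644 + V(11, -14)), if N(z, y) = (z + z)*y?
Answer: 0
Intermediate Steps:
N(z, y) = 2*y*z (N(z, y) = (2*z)*y = 2*y*z)
V(a, S) = 2*a
J(G, o) = 0 (J(G, o) = 2*G*0 = 0)
J(9, -1)*(644 + V(11, -14)) = 0*(644 + 2*11) = 0*(644 + 22) = 0*666 = 0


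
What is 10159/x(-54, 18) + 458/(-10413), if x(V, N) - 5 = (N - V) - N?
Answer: 105758645/614367 ≈ 172.14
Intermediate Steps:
x(V, N) = 5 - V (x(V, N) = 5 + ((N - V) - N) = 5 - V)
10159/x(-54, 18) + 458/(-10413) = 10159/(5 - 1*(-54)) + 458/(-10413) = 10159/(5 + 54) + 458*(-1/10413) = 10159/59 - 458/10413 = 105758645/614367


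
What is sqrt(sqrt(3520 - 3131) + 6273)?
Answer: sqrt(6273 + sqrt(389)) ≈ 79.327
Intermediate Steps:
sqrt(sqrt(3520 - 3131) + 6273) = sqrt(sqrt(389) + 6273) = sqrt(6273 + sqrt(389))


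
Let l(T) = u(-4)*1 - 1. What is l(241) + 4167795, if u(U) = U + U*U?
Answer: 4167806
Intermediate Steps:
u(U) = U + U²
l(T) = 11 (l(T) = -4*(1 - 4)*1 - 1 = -4*(-3)*1 - 1 = 12*1 - 1 = 12 - 1 = 11)
l(241) + 4167795 = 11 + 4167795 = 4167806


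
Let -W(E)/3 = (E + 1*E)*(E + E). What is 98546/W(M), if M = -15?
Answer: -49273/1350 ≈ -36.499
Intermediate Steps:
W(E) = -12*E² (W(E) = -3*(E + 1*E)*(E + E) = -3*(E + E)*2*E = -3*2*E*2*E = -12*E²)
98546/W(M) = 98546/((-12*(-15)²)) = 98546/((-12*225)) = 98546/(-2700) = 98546*(-1/2700) = -49273/1350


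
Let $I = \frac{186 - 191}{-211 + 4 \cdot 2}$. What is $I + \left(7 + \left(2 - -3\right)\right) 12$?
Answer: $\frac{29237}{203} \approx 144.02$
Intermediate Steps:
$I = \frac{5}{203}$ ($I = - \frac{5}{-211 + 8} = - \frac{5}{-203} = \left(-5\right) \left(- \frac{1}{203}\right) = \frac{5}{203} \approx 0.024631$)
$I + \left(7 + \left(2 - -3\right)\right) 12 = \frac{5}{203} + \left(7 + \left(2 - -3\right)\right) 12 = \frac{5}{203} + \left(7 + \left(2 + 3\right)\right) 12 = \frac{5}{203} + \left(7 + 5\right) 12 = \frac{5}{203} + 12 \cdot 12 = \frac{5}{203} + 144 = \frac{29237}{203}$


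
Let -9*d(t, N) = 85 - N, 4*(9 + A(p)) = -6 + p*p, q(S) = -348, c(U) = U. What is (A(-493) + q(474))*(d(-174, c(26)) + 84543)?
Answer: 45956864305/9 ≈ 5.1063e+9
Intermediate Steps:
A(p) = -21/2 + p**2/4 (A(p) = -9 + (-6 + p*p)/4 = -9 + (-6 + p**2)/4 = -9 + (-3/2 + p**2/4) = -21/2 + p**2/4)
d(t, N) = -85/9 + N/9 (d(t, N) = -(85 - N)/9 = -85/9 + N/9)
(A(-493) + q(474))*(d(-174, c(26)) + 84543) = ((-21/2 + (1/4)*(-493)**2) - 348)*((-85/9 + (1/9)*26) + 84543) = ((-21/2 + (1/4)*243049) - 348)*((-85/9 + 26/9) + 84543) = ((-21/2 + 243049/4) - 348)*(-59/9 + 84543) = (243007/4 - 348)*(760828/9) = (241615/4)*(760828/9) = 45956864305/9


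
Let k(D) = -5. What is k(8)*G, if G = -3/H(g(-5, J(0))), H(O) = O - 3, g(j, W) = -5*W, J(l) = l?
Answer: -5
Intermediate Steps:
H(O) = -3 + O
G = 1 (G = -3/(-3 - 5*0) = -3/(-3 + 0) = -3/(-3) = -3*(-⅓) = 1)
k(8)*G = -5*1 = -5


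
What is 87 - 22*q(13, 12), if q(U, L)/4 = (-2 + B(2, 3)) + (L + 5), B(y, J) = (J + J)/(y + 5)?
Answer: -9159/7 ≈ -1308.4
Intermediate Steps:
B(y, J) = 2*J/(5 + y) (B(y, J) = (2*J)/(5 + y) = 2*J/(5 + y))
q(U, L) = 108/7 + 4*L (q(U, L) = 4*((-2 + 2*3/(5 + 2)) + (L + 5)) = 4*((-2 + 2*3/7) + (5 + L)) = 4*((-2 + 2*3*(⅐)) + (5 + L)) = 4*((-2 + 6/7) + (5 + L)) = 4*(-8/7 + (5 + L)) = 4*(27/7 + L) = 108/7 + 4*L)
87 - 22*q(13, 12) = 87 - 22*(108/7 + 4*12) = 87 - 22*(108/7 + 48) = 87 - 22*444/7 = 87 - 9768/7 = -9159/7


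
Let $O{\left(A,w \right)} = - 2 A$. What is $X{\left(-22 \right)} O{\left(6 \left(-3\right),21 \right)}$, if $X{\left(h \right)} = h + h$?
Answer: $-1584$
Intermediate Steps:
$X{\left(h \right)} = 2 h$
$X{\left(-22 \right)} O{\left(6 \left(-3\right),21 \right)} = 2 \left(-22\right) \left(- 2 \cdot 6 \left(-3\right)\right) = - 44 \left(\left(-2\right) \left(-18\right)\right) = \left(-44\right) 36 = -1584$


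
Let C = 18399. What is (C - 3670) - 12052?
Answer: 2677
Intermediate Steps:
(C - 3670) - 12052 = (18399 - 3670) - 12052 = 14729 - 12052 = 2677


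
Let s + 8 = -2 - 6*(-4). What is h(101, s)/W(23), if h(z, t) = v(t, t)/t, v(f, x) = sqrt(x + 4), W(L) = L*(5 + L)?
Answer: 3*sqrt(2)/9016 ≈ 0.00047057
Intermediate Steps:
v(f, x) = sqrt(4 + x)
s = 14 (s = -8 + (-2 - 6*(-4)) = -8 + (-2 + 24) = -8 + 22 = 14)
h(z, t) = sqrt(4 + t)/t
h(101, s)/W(23) = (sqrt(4 + 14)/14)/((23*(5 + 23))) = (sqrt(18)/14)/((23*28)) = ((3*sqrt(2))/14)/644 = (3*sqrt(2)/14)*(1/644) = 3*sqrt(2)/9016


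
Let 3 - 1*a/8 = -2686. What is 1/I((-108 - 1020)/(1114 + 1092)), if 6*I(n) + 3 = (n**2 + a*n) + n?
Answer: -2433218/4462132309 ≈ -0.00054530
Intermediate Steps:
a = 21512 (a = 24 - 8*(-2686) = 24 + 21488 = 21512)
I(n) = -1/2 + n**2/6 + 7171*n/2 (I(n) = -1/2 + ((n**2 + 21512*n) + n)/6 = -1/2 + (n**2 + 21513*n)/6 = -1/2 + (n**2/6 + 7171*n/2) = -1/2 + n**2/6 + 7171*n/2)
1/I((-108 - 1020)/(1114 + 1092)) = 1/(-1/2 + ((-108 - 1020)/(1114 + 1092))**2/6 + 7171*((-108 - 1020)/(1114 + 1092))/2) = 1/(-1/2 + (-1128/2206)**2/6 + 7171*(-1128/2206)/2) = 1/(-1/2 + (-1128*1/2206)**2/6 + 7171*(-1128*1/2206)/2) = 1/(-1/2 + (-564/1103)**2/6 + (7171/2)*(-564/1103)) = 1/(-1/2 + (1/6)*(318096/1216609) - 2022222/1103) = 1/(-1/2 + 53016/1216609 - 2022222/1103) = 1/(-4462132309/2433218) = -2433218/4462132309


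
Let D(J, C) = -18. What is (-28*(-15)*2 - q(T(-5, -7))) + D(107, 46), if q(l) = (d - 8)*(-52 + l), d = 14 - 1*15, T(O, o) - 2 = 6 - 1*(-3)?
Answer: 453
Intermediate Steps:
T(O, o) = 11 (T(O, o) = 2 + (6 - 1*(-3)) = 2 + (6 + 3) = 2 + 9 = 11)
d = -1 (d = 14 - 15 = -1)
q(l) = 468 - 9*l (q(l) = (-1 - 8)*(-52 + l) = -9*(-52 + l) = 468 - 9*l)
(-28*(-15)*2 - q(T(-5, -7))) + D(107, 46) = (-28*(-15)*2 - (468 - 9*11)) - 18 = (420*2 - (468 - 99)) - 18 = (840 - 1*369) - 18 = (840 - 369) - 18 = 471 - 18 = 453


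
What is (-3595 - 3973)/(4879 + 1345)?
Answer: -473/389 ≈ -1.2159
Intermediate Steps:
(-3595 - 3973)/(4879 + 1345) = -7568/6224 = -7568*1/6224 = -473/389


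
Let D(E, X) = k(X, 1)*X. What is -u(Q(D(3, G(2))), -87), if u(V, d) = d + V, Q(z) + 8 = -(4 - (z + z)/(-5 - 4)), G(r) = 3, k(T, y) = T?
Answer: 101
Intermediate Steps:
D(E, X) = X² (D(E, X) = X*X = X²)
Q(z) = -12 - 2*z/9 (Q(z) = -8 - (4 - (z + z)/(-5 - 4)) = -8 - (4 - 2*z/(-9)) = -8 - (4 - 2*z*(-1)/9) = -8 - (4 - (-2)*z/9) = -8 - (4 + 2*z/9) = -8 + (-4 - 2*z/9) = -12 - 2*z/9)
u(V, d) = V + d
-u(Q(D(3, G(2))), -87) = -((-12 - 2/9*3²) - 87) = -((-12 - 2/9*9) - 87) = -((-12 - 2) - 87) = -(-14 - 87) = -1*(-101) = 101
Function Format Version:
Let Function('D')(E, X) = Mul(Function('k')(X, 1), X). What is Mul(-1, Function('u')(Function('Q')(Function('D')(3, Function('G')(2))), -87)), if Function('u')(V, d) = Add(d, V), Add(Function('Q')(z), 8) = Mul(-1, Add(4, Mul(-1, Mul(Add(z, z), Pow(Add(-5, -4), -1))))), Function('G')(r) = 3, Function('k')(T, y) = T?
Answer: 101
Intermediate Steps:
Function('D')(E, X) = Pow(X, 2) (Function('D')(E, X) = Mul(X, X) = Pow(X, 2))
Function('Q')(z) = Add(-12, Mul(Rational(-2, 9), z)) (Function('Q')(z) = Add(-8, Mul(-1, Add(4, Mul(-1, Mul(Add(z, z), Pow(Add(-5, -4), -1)))))) = Add(-8, Mul(-1, Add(4, Mul(-1, Mul(Mul(2, z), Pow(-9, -1)))))) = Add(-8, Mul(-1, Add(4, Mul(-1, Mul(Mul(2, z), Rational(-1, 9)))))) = Add(-8, Mul(-1, Add(4, Mul(-1, Mul(Rational(-2, 9), z))))) = Add(-8, Mul(-1, Add(4, Mul(Rational(2, 9), z)))) = Add(-8, Add(-4, Mul(Rational(-2, 9), z))) = Add(-12, Mul(Rational(-2, 9), z)))
Function('u')(V, d) = Add(V, d)
Mul(-1, Function('u')(Function('Q')(Function('D')(3, Function('G')(2))), -87)) = Mul(-1, Add(Add(-12, Mul(Rational(-2, 9), Pow(3, 2))), -87)) = Mul(-1, Add(Add(-12, Mul(Rational(-2, 9), 9)), -87)) = Mul(-1, Add(Add(-12, -2), -87)) = Mul(-1, Add(-14, -87)) = Mul(-1, -101) = 101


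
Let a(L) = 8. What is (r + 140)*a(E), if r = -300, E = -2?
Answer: -1280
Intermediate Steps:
(r + 140)*a(E) = (-300 + 140)*8 = -160*8 = -1280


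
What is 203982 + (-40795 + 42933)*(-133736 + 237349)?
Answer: 221728576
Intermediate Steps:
203982 + (-40795 + 42933)*(-133736 + 237349) = 203982 + 2138*103613 = 203982 + 221524594 = 221728576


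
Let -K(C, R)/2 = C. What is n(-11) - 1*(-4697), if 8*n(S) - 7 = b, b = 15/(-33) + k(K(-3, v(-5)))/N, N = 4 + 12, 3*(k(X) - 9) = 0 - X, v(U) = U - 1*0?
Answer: 6614605/1408 ≈ 4697.9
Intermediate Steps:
v(U) = U (v(U) = U + 0 = U)
K(C, R) = -2*C
k(X) = 9 - X/3 (k(X) = 9 + (0 - X)/3 = 9 + (-X)/3 = 9 - X/3)
N = 16
b = -3/176 (b = 15/(-33) + (9 - (-2)*(-3)/3)/16 = 15*(-1/33) + (9 - ⅓*6)*(1/16) = -5/11 + (9 - 2)*(1/16) = -5/11 + 7*(1/16) = -5/11 + 7/16 = -3/176 ≈ -0.017045)
n(S) = 1229/1408 (n(S) = 7/8 + (⅛)*(-3/176) = 7/8 - 3/1408 = 1229/1408)
n(-11) - 1*(-4697) = 1229/1408 - 1*(-4697) = 1229/1408 + 4697 = 6614605/1408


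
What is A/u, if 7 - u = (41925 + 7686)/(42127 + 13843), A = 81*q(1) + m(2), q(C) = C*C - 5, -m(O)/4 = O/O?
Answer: -18358160/342179 ≈ -53.651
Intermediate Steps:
m(O) = -4 (m(O) = -4*O/O = -4*1 = -4)
q(C) = -5 + C² (q(C) = C² - 5 = -5 + C²)
A = -328 (A = 81*(-5 + 1²) - 4 = 81*(-5 + 1) - 4 = 81*(-4) - 4 = -324 - 4 = -328)
u = 342179/55970 (u = 7 - (41925 + 7686)/(42127 + 13843) = 7 - 49611/55970 = 342179/55970 ≈ 6.1136)
A/u = -328/342179/55970 = -328*55970/342179 = -18358160/342179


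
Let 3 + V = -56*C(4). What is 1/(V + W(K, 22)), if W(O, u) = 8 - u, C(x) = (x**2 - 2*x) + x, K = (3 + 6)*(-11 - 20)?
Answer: -1/689 ≈ -0.0014514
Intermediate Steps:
K = -279 (K = 9*(-31) = -279)
C(x) = x**2 - x
V = -675 (V = -3 - 224*(-1 + 4) = -3 - 224*3 = -3 - 56*12 = -3 - 672 = -675)
1/(V + W(K, 22)) = 1/(-675 + (8 - 1*22)) = 1/(-675 + (8 - 22)) = 1/(-675 - 14) = 1/(-689) = -1/689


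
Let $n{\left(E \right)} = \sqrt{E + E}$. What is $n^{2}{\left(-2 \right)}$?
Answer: $-4$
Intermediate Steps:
$n{\left(E \right)} = \sqrt{2} \sqrt{E}$ ($n{\left(E \right)} = \sqrt{2 E} = \sqrt{2} \sqrt{E}$)
$n^{2}{\left(-2 \right)} = \left(\sqrt{2} \sqrt{-2}\right)^{2} = \left(\sqrt{2} i \sqrt{2}\right)^{2} = \left(2 i\right)^{2} = -4$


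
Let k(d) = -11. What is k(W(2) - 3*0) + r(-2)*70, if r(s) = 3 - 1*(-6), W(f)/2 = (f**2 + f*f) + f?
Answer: 619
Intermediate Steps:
W(f) = 2*f + 4*f**2 (W(f) = 2*((f**2 + f*f) + f) = 2*((f**2 + f**2) + f) = 2*(2*f**2 + f) = 2*(f + 2*f**2) = 2*f + 4*f**2)
r(s) = 9 (r(s) = 3 + 6 = 9)
k(W(2) - 3*0) + r(-2)*70 = -11 + 9*70 = -11 + 630 = 619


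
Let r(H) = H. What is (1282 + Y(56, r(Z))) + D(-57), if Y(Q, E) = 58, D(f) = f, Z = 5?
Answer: 1283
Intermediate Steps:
(1282 + Y(56, r(Z))) + D(-57) = (1282 + 58) - 57 = 1340 - 57 = 1283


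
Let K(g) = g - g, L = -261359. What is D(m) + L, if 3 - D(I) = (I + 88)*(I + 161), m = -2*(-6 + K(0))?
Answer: -278656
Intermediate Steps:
K(g) = 0
m = 12 (m = -2*(-6 + 0) = -2*(-6) = 12)
D(I) = 3 - (88 + I)*(161 + I) (D(I) = 3 - (I + 88)*(I + 161) = 3 - (88 + I)*(161 + I))
D(m) + L = (-14165 - 1*12**2 - 249*12) - 261359 = (-14165 - 1*144 - 2988) - 261359 = (-14165 - 144 - 2988) - 261359 = -17297 - 261359 = -278656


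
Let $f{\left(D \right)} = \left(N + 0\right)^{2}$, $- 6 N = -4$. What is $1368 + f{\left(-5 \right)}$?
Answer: $\frac{12316}{9} \approx 1368.4$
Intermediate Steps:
$N = \frac{2}{3}$ ($N = \left(- \frac{1}{6}\right) \left(-4\right) = \frac{2}{3} \approx 0.66667$)
$f{\left(D \right)} = \frac{4}{9}$ ($f{\left(D \right)} = \left(\frac{2}{3} + 0\right)^{2} = \left(\frac{2}{3}\right)^{2} = \frac{4}{9}$)
$1368 + f{\left(-5 \right)} = 1368 + \frac{4}{9} = \frac{12316}{9}$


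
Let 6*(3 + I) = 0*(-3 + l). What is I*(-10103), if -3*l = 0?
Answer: 30309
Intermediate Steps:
l = 0 (l = -⅓*0 = 0)
I = -3 (I = -3 + (0*(-3 + 0))/6 = -3 + (0*(-3))/6 = -3 + (⅙)*0 = -3 + 0 = -3)
I*(-10103) = -3*(-10103) = 30309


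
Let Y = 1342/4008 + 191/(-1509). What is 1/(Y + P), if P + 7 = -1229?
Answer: -336004/415230969 ≈ -0.00080920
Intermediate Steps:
P = -1236 (P = -7 - 1229 = -1236)
Y = 69975/336004 (Y = 1342*(1/4008) + 191*(-1/1509) = 671/2004 - 191/1509 = 69975/336004 ≈ 0.20826)
1/(Y + P) = 1/(69975/336004 - 1236) = 1/(-415230969/336004) = -336004/415230969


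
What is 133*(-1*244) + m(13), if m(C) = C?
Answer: -32439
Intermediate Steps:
133*(-1*244) + m(13) = 133*(-1*244) + 13 = 133*(-244) + 13 = -32452 + 13 = -32439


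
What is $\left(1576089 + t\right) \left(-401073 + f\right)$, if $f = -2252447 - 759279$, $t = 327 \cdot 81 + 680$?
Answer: $-5471590473544$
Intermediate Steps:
$t = 27167$ ($t = 26487 + 680 = 27167$)
$f = -3011726$
$\left(1576089 + t\right) \left(-401073 + f\right) = \left(1576089 + 27167\right) \left(-401073 - 3011726\right) = 1603256 \left(-3412799\right) = -5471590473544$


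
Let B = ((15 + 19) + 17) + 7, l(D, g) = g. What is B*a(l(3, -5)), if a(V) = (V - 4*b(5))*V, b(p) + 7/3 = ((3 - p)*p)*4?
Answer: -142970/3 ≈ -47657.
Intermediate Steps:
b(p) = -7/3 + 4*p*(3 - p) (b(p) = -7/3 + ((3 - p)*p)*4 = -7/3 + (p*(3 - p))*4 = -7/3 + 4*p*(3 - p))
a(V) = V*(508/3 + V) (a(V) = (V - 4*(-7/3 - 4*5² + 12*5))*V = (V - 4*(-7/3 - 4*25 + 60))*V = (V - 4*(-7/3 - 100 + 60))*V = (V - 4*(-127/3))*V = (V + 508/3)*V = (508/3 + V)*V = V*(508/3 + V))
B = 58 (B = (34 + 17) + 7 = 51 + 7 = 58)
B*a(l(3, -5)) = 58*((⅓)*(-5)*(508 + 3*(-5))) = 58*((⅓)*(-5)*(508 - 15)) = 58*((⅓)*(-5)*493) = 58*(-2465/3) = -142970/3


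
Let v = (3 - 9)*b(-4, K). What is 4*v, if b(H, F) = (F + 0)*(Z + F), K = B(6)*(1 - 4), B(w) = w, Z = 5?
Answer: -5616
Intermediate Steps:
K = -18 (K = 6*(1 - 4) = 6*(-3) = -18)
b(H, F) = F*(5 + F) (b(H, F) = (F + 0)*(5 + F) = F*(5 + F))
v = -1404 (v = (3 - 9)*(-18*(5 - 18)) = -(-108)*(-13) = -6*234 = -1404)
4*v = 4*(-1404) = -5616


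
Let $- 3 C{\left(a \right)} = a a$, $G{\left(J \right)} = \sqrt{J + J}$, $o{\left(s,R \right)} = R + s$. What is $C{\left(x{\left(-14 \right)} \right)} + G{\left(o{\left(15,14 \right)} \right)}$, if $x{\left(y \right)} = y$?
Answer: $- \frac{196}{3} + \sqrt{58} \approx -57.718$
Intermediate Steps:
$G{\left(J \right)} = \sqrt{2} \sqrt{J}$ ($G{\left(J \right)} = \sqrt{2 J} = \sqrt{2} \sqrt{J}$)
$C{\left(a \right)} = - \frac{a^{2}}{3}$ ($C{\left(a \right)} = - \frac{a a}{3} = - \frac{a^{2}}{3}$)
$C{\left(x{\left(-14 \right)} \right)} + G{\left(o{\left(15,14 \right)} \right)} = - \frac{\left(-14\right)^{2}}{3} + \sqrt{2} \sqrt{14 + 15} = \left(- \frac{1}{3}\right) 196 + \sqrt{2} \sqrt{29} = - \frac{196}{3} + \sqrt{58}$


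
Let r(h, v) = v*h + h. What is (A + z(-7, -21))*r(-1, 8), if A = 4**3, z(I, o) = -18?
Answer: -414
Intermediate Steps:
r(h, v) = h + h*v (r(h, v) = h*v + h = h + h*v)
A = 64
(A + z(-7, -21))*r(-1, 8) = (64 - 18)*(-(1 + 8)) = 46*(-1*9) = 46*(-9) = -414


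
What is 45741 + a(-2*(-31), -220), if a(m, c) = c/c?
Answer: 45742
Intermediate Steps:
a(m, c) = 1
45741 + a(-2*(-31), -220) = 45741 + 1 = 45742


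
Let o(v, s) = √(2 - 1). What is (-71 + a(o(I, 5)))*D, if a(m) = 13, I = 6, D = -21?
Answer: 1218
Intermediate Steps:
o(v, s) = 1 (o(v, s) = √1 = 1)
(-71 + a(o(I, 5)))*D = (-71 + 13)*(-21) = -58*(-21) = 1218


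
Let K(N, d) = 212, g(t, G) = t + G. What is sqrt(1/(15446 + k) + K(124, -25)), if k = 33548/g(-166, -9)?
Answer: sqrt(12485649123138)/242682 ≈ 14.560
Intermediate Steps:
g(t, G) = G + t
k = -33548/175 (k = 33548/(-9 - 166) = 33548/(-175) = 33548*(-1/175) = -33548/175 ≈ -191.70)
sqrt(1/(15446 + k) + K(124, -25)) = sqrt(1/(15446 - 33548/175) + 212) = sqrt(1/(2669502/175) + 212) = sqrt(175/2669502 + 212) = sqrt(565934599/2669502) = sqrt(12485649123138)/242682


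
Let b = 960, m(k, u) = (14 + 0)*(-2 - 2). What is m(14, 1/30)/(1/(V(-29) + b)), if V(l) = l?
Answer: -52136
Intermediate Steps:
m(k, u) = -56 (m(k, u) = 14*(-4) = -56)
m(14, 1/30)/(1/(V(-29) + b)) = -56/(1/(-29 + 960)) = -56/(1/931) = -56/1/931 = -56*931 = -52136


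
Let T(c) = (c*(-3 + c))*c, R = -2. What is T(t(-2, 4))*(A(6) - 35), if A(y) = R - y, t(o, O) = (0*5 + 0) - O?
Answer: 4816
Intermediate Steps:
t(o, O) = -O (t(o, O) = (0 + 0) - O = 0 - O = -O)
A(y) = -2 - y
T(c) = c²*(-3 + c)
T(t(-2, 4))*(A(6) - 35) = ((-1*4)²*(-3 - 1*4))*((-2 - 1*6) - 35) = ((-4)²*(-3 - 4))*((-2 - 6) - 35) = (16*(-7))*(-8 - 35) = -112*(-43) = 4816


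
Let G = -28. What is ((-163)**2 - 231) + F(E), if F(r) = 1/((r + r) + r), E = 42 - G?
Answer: 5530981/210 ≈ 26338.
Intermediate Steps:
E = 70 (E = 42 - 1*(-28) = 42 + 28 = 70)
F(r) = 1/(3*r) (F(r) = 1/(2*r + r) = 1/(3*r))
((-163)**2 - 231) + F(E) = ((-163)**2 - 231) + (1/3)/70 = (26569 - 231) + (1/3)*(1/70) = 26338 + 1/210 = 5530981/210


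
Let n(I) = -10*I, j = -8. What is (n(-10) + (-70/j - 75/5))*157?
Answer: 58875/4 ≈ 14719.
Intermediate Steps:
(n(-10) + (-70/j - 75/5))*157 = (-10*(-10) + (-70/(-8) - 75/5))*157 = (100 + (-70*(-1/8) - 75*1/5))*157 = (100 + (35/4 - 15))*157 = (100 - 25/4)*157 = (375/4)*157 = 58875/4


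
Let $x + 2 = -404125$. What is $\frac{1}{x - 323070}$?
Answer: $- \frac{1}{727197} \approx -1.3751 \cdot 10^{-6}$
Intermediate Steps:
$x = -404127$ ($x = -2 - 404125 = -404127$)
$\frac{1}{x - 323070} = \frac{1}{-404127 - 323070} = \frac{1}{-727197} = - \frac{1}{727197}$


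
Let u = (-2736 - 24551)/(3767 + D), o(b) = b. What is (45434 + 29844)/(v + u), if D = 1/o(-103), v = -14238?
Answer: -29207864000/5527154561 ≈ -5.2844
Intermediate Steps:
D = -1/103 (D = 1/(-103) = -1/103 ≈ -0.0097087)
u = -2810561/388000 (u = (-2736 - 24551)/(3767 - 1/103) = -27287/388000/103 = -27287*103/388000 = -2810561/388000 ≈ -7.2437)
(45434 + 29844)/(v + u) = (45434 + 29844)/(-14238 - 2810561/388000) = 75278/(-5527154561/388000) = 75278*(-388000/5527154561) = -29207864000/5527154561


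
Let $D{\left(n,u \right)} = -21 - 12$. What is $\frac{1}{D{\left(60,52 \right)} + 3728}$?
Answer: $\frac{1}{3695} \approx 0.00027064$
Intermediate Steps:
$D{\left(n,u \right)} = -33$ ($D{\left(n,u \right)} = -21 - 12 = -33$)
$\frac{1}{D{\left(60,52 \right)} + 3728} = \frac{1}{-33 + 3728} = \frac{1}{3695}$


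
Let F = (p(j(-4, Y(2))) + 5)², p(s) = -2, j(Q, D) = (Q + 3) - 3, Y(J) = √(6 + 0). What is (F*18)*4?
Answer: 648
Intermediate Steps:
Y(J) = √6
j(Q, D) = Q (j(Q, D) = (3 + Q) - 3 = Q)
F = 9 (F = (-2 + 5)² = 3² = 9)
(F*18)*4 = (9*18)*4 = 162*4 = 648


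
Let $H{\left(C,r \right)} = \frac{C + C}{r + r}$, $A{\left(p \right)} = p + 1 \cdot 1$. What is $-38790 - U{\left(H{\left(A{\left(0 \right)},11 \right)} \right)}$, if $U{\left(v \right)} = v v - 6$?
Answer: $- \frac{4692865}{121} \approx -38784.0$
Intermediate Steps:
$A{\left(p \right)} = 1 + p$ ($A{\left(p \right)} = p + 1 = 1 + p$)
$H{\left(C,r \right)} = \frac{C}{r}$ ($H{\left(C,r \right)} = \frac{2 C}{2 r} = 2 C \frac{1}{2 r} = \frac{C}{r}$)
$U{\left(v \right)} = -6 + v^{2}$ ($U{\left(v \right)} = v^{2} - 6 = -6 + v^{2}$)
$-38790 - U{\left(H{\left(A{\left(0 \right)},11 \right)} \right)} = -38790 - \left(-6 + \left(\frac{1 + 0}{11}\right)^{2}\right) = -38790 - \left(-6 + \left(1 \cdot \frac{1}{11}\right)^{2}\right) = -38790 - \left(-6 + \left(\frac{1}{11}\right)^{2}\right) = -38790 - \left(-6 + \frac{1}{121}\right) = -38790 - - \frac{725}{121} = -38790 + \frac{725}{121} = - \frac{4692865}{121}$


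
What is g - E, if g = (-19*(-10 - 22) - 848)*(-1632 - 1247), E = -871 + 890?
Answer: 690941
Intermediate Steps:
E = 19
g = 690960 (g = (-19*(-32) - 848)*(-2879) = (608 - 848)*(-2879) = -240*(-2879) = 690960)
g - E = 690960 - 1*19 = 690960 - 19 = 690941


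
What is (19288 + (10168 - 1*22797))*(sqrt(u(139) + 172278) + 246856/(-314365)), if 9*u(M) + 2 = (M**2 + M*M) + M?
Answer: -1643814104/314365 + 6659*sqrt(1589281)/3 ≈ 2.7930e+6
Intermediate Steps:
u(M) = -2/9 + M/9 + 2*M**2/9 (u(M) = -2/9 + ((M**2 + M*M) + M)/9 = -2/9 + ((M**2 + M**2) + M)/9 = -2/9 + (2*M**2 + M)/9 = -2/9 + (M + 2*M**2)/9 = -2/9 + (M/9 + 2*M**2/9) = -2/9 + M/9 + 2*M**2/9)
(19288 + (10168 - 1*22797))*(sqrt(u(139) + 172278) + 246856/(-314365)) = (19288 + (10168 - 1*22797))*(sqrt((-2/9 + (1/9)*139 + (2/9)*139**2) + 172278) + 246856/(-314365)) = (19288 + (10168 - 22797))*(sqrt((-2/9 + 139/9 + (2/9)*19321) + 172278) + 246856*(-1/314365)) = (19288 - 12629)*(sqrt((-2/9 + 139/9 + 38642/9) + 172278) - 246856/314365) = 6659*(sqrt(38779/9 + 172278) - 246856/314365) = 6659*(sqrt(1589281/9) - 246856/314365) = 6659*(sqrt(1589281)/3 - 246856/314365) = 6659*(-246856/314365 + sqrt(1589281)/3) = -1643814104/314365 + 6659*sqrt(1589281)/3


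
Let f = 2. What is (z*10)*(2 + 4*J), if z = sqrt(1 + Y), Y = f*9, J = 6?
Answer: 260*sqrt(19) ≈ 1133.3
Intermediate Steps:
Y = 18 (Y = 2*9 = 18)
z = sqrt(19) (z = sqrt(1 + 18) = sqrt(19) ≈ 4.3589)
(z*10)*(2 + 4*J) = (sqrt(19)*10)*(2 + 4*6) = (10*sqrt(19))*(2 + 24) = (10*sqrt(19))*26 = 260*sqrt(19)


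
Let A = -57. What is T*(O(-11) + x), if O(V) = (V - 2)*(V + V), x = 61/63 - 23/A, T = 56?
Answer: 2751872/171 ≈ 16093.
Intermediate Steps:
x = 1642/1197 (x = 61/63 - 23/(-57) = 61*(1/63) - 23*(-1/57) = 61/63 + 23/57 = 1642/1197 ≈ 1.3718)
O(V) = 2*V*(-2 + V) (O(V) = (-2 + V)*(2*V) = 2*V*(-2 + V))
T*(O(-11) + x) = 56*(2*(-11)*(-2 - 11) + 1642/1197) = 56*(2*(-11)*(-13) + 1642/1197) = 56*(286 + 1642/1197) = 56*(343984/1197) = 2751872/171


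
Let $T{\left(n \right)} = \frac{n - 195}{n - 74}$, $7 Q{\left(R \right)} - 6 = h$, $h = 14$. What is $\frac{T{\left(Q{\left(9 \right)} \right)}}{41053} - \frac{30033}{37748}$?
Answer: $- \frac{306977856971}{385867492356} \approx -0.79555$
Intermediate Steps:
$Q{\left(R \right)} = \frac{20}{7}$ ($Q{\left(R \right)} = \frac{6}{7} + \frac{1}{7} \cdot 14 = \frac{6}{7} + 2 = \frac{20}{7}$)
$T{\left(n \right)} = \frac{-195 + n}{-74 + n}$
$\frac{T{\left(Q{\left(9 \right)} \right)}}{41053} - \frac{30033}{37748} = \frac{\frac{1}{-74 + \frac{20}{7}} \left(-195 + \frac{20}{7}\right)}{41053} - \frac{30033}{37748} = \frac{1}{- \frac{498}{7}} \left(- \frac{1345}{7}\right) \frac{1}{41053} - \frac{30033}{37748} = \left(- \frac{7}{498}\right) \left(- \frac{1345}{7}\right) \frac{1}{41053} - \frac{30033}{37748} = \frac{1345}{498} \cdot \frac{1}{41053} - \frac{30033}{37748} = \frac{1345}{20444394} - \frac{30033}{37748} = - \frac{306977856971}{385867492356}$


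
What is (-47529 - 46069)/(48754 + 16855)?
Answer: -93598/65609 ≈ -1.4266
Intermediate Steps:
(-47529 - 46069)/(48754 + 16855) = -93598/65609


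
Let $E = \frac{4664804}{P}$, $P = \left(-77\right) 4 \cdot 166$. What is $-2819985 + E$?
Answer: $- \frac{36046214471}{12782} \approx -2.8201 \cdot 10^{6}$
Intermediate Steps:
$P = -51128$ ($P = \left(-308\right) 166 = -51128$)
$E = - \frac{1166201}{12782}$ ($E = \frac{4664804}{-51128} = 4664804 \left(- \frac{1}{51128}\right) = - \frac{1166201}{12782} \approx -91.238$)
$-2819985 + E = -2819985 - \frac{1166201}{12782} = - \frac{36046214471}{12782}$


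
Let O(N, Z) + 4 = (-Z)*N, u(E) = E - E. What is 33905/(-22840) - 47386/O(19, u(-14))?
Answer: 54108031/4568 ≈ 11845.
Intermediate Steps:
u(E) = 0
O(N, Z) = -4 - N*Z (O(N, Z) = -4 + (-Z)*N = -4 - N*Z)
33905/(-22840) - 47386/O(19, u(-14)) = 33905/(-22840) - 47386/(-4 - 1*19*0) = 33905*(-1/22840) - 47386/(-4 + 0) = -6781/4568 - 47386/(-4) = -6781/4568 - 47386*(-¼) = -6781/4568 + 23693/2 = 54108031/4568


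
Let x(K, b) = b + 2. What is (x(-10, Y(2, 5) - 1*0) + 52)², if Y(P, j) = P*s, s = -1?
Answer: 2704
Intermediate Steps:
Y(P, j) = -P (Y(P, j) = P*(-1) = -P)
x(K, b) = 2 + b
(x(-10, Y(2, 5) - 1*0) + 52)² = ((2 + (-1*2 - 1*0)) + 52)² = ((2 + (-2 + 0)) + 52)² = ((2 - 2) + 52)² = (0 + 52)² = 52² = 2704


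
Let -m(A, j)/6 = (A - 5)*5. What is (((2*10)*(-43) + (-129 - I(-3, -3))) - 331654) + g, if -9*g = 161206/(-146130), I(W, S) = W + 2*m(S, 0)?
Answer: -219054634597/657585 ≈ -3.3312e+5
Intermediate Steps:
m(A, j) = 150 - 30*A (m(A, j) = -6*(A - 5)*5 = -6*(-5 + A)*5 = -6*(-25 + 5*A) = 150 - 30*A)
I(W, S) = 300 + W - 60*S (I(W, S) = W + 2*(150 - 30*S) = W + (300 - 60*S) = 300 + W - 60*S)
g = 80603/657585 (g = -161206/(9*(-146130)) = -161206*(-1)/(9*146130) = -⅑*(-80603/73065) = 80603/657585 ≈ 0.12257)
(((2*10)*(-43) + (-129 - I(-3, -3))) - 331654) + g = (((2*10)*(-43) + (-129 - (300 - 3 - 60*(-3)))) - 331654) + 80603/657585 = ((20*(-43) + (-129 - (300 - 3 + 180))) - 331654) + 80603/657585 = ((-860 + (-129 - 1*477)) - 331654) + 80603/657585 = ((-860 + (-129 - 477)) - 331654) + 80603/657585 = ((-860 - 606) - 331654) + 80603/657585 = (-1466 - 331654) + 80603/657585 = -333120 + 80603/657585 = -219054634597/657585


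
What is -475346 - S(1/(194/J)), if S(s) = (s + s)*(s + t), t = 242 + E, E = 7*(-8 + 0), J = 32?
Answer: -4473108370/9409 ≈ -4.7541e+5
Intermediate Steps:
E = -56 (E = 7*(-8) = -56)
t = 186 (t = 242 - 56 = 186)
S(s) = 2*s*(186 + s) (S(s) = (s + s)*(s + 186) = (2*s)*(186 + s) = 2*s*(186 + s))
-475346 - S(1/(194/J)) = -475346 - 2*(186 + 1/(194/32))/(194/32) = -475346 - 2*(186 + 1/(194*(1/32)))/(194*(1/32)) = -475346 - 2*(186 + 1/(97/16))/97/16 = -475346 - 2*16*(186 + 16/97)/97 = -475346 - 2*16*18058/(97*97) = -475346 - 1*577856/9409 = -475346 - 577856/9409 = -4473108370/9409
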